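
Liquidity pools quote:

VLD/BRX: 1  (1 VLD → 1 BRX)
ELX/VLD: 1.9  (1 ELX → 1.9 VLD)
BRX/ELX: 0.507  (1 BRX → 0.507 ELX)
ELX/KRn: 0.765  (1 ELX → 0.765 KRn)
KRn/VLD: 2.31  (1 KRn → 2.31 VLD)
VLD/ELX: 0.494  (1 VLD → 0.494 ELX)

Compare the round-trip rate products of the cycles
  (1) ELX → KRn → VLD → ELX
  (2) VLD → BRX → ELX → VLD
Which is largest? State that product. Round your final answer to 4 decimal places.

0.9633

(1) 0.765 × 2.31 × 0.494 = 0.87297
(2) 1 × 0.507 × 1.9 = 0.96330
Highest is cycle (2) at 0.9633 (≤1, no arbitrage).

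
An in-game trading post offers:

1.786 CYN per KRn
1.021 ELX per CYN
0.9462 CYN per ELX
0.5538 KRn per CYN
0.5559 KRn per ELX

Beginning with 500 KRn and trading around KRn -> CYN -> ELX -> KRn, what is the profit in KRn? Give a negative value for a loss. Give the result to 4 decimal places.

6.8435

500 KRn × 1.786 = 893 CYN
893 CYN × 1.021 = 911.753 ELX
911.753 ELX × 0.5559 = 506.8434927 KRn
Net change: 506.8434927 − 500 = 6.8434927 KRn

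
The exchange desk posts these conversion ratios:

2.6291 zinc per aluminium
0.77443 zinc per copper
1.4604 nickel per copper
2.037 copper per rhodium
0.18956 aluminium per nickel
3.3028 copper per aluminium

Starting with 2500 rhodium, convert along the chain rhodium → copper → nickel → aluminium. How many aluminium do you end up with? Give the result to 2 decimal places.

1409.77

2500 rhodium × 2.037 = 5092.5 copper
5092.5 copper × 1.4604 = 7437.087 nickel
7437.087 nickel × 0.18956 = 1409.77421172 aluminium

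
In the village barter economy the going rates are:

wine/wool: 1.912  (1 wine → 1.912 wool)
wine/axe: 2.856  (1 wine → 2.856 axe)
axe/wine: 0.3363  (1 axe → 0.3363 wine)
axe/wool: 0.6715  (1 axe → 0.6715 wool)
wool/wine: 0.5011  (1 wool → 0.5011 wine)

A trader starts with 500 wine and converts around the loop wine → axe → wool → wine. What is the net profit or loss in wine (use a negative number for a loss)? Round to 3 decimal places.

500 wine × 2.856 = 1428 axe
1428 axe × 0.6715 = 958.902 wool
958.902 wool × 0.5011 = 480.5057922 wine
Net change: 480.5057922 − 500 = -19.4942078 wine

-19.494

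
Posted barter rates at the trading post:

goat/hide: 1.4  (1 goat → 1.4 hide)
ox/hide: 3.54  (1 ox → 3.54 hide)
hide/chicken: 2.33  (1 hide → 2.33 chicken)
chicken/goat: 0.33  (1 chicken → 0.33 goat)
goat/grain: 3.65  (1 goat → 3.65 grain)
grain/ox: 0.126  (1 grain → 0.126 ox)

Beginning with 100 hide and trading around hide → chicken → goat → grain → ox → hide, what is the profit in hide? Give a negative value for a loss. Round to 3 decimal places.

100 hide × 2.33 = 233 chicken
233 chicken × 0.33 = 76.89 goat
76.89 goat × 3.65 = 280.6485 grain
280.6485 grain × 0.126 = 35.361711 ox
35.361711 ox × 3.54 = 125.18045694 hide
Net change: 125.18045694 − 100 = 25.18045694 hide

25.180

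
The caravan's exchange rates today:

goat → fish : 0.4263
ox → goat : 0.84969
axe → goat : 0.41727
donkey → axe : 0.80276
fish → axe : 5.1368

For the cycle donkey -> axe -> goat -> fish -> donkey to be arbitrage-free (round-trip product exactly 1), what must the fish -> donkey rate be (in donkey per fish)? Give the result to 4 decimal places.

7.0030

Known legs of the cycle: 0.80276 × 0.41727 × 0.4263 = 0.14279671567476
For no arbitrage the full-cycle product must be 1, so the missing rate is 1 / 0.14279671567476 ≈ 7.002962.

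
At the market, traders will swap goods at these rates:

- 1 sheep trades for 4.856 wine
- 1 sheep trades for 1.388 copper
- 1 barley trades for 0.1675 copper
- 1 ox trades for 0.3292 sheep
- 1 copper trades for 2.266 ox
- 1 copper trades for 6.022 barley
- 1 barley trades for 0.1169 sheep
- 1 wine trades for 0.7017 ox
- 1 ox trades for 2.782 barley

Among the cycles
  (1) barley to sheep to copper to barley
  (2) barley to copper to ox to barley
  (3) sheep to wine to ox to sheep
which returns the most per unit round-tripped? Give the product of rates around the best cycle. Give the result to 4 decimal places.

1.1217

(1) 0.1169 × 1.388 × 6.022 = 0.97711
(2) 0.1675 × 2.266 × 2.782 = 1.05592
(3) 4.856 × 0.7017 × 0.3292 = 1.12173
Highest is cycle (3) at 1.1217 (>1, arbitrage).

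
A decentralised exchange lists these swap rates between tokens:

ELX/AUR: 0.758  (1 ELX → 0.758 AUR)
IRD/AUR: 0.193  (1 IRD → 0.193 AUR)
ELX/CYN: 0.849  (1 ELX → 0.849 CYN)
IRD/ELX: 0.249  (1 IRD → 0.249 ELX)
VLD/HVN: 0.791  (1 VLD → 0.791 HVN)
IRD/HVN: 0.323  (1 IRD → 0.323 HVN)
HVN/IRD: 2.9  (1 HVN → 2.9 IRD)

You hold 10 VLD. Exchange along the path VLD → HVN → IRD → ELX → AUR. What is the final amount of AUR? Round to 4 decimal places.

4.3296

10 VLD × 0.791 = 7.91 HVN
7.91 HVN × 2.9 = 22.939 IRD
22.939 IRD × 0.249 = 5.711811 ELX
5.711811 ELX × 0.758 = 4.329552738 AUR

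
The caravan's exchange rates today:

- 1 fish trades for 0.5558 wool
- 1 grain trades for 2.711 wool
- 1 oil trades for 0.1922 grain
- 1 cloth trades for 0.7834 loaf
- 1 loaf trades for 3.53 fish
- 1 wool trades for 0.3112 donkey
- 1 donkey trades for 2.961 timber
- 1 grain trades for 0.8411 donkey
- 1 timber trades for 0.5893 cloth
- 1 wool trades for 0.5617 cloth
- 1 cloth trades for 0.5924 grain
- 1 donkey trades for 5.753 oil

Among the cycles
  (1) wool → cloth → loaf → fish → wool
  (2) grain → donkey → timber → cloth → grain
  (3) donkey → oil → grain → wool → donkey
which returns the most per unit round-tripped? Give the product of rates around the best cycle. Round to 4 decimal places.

0.9329

(1) 0.5617 × 0.7834 × 3.53 × 0.5558 = 0.86334
(2) 0.8411 × 2.961 × 0.5893 × 0.5924 = 0.86944
(3) 5.753 × 0.1922 × 2.711 × 0.3112 = 0.93286
Highest is cycle (3) at 0.9329 (≤1, no arbitrage).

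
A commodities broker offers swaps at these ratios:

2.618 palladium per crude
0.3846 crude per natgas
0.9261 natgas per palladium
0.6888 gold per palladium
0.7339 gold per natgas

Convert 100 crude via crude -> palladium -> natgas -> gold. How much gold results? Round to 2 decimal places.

177.94

100 crude × 2.618 = 261.8 palladium
261.8 palladium × 0.9261 = 242.45298 natgas
242.45298 natgas × 0.7339 = 177.936242022 gold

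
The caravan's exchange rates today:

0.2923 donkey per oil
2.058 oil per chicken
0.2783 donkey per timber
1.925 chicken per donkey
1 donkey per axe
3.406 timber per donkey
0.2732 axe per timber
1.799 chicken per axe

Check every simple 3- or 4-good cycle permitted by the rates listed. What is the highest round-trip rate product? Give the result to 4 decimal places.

donkey→chicken→oil→donkey: 1.925 × 2.058 × 0.2923 = 1.15799
donkey→timber→axe→donkey: 3.406 × 0.2732 × 1 = 0.93052
Maximum is donkey→chicken→oil→donkey at 1.1580; arbitrage exists.

1.1580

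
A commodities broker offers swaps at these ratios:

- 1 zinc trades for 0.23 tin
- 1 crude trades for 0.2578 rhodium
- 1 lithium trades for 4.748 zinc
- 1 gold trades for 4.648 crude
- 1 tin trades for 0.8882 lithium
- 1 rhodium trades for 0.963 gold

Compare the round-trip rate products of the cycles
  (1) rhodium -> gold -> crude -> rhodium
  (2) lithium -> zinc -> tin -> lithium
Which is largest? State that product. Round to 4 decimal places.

1.1539

(1) 0.963 × 4.648 × 0.2578 = 1.15392
(2) 4.748 × 0.23 × 0.8882 = 0.96995
Highest is cycle (1) at 1.1539 (>1, arbitrage).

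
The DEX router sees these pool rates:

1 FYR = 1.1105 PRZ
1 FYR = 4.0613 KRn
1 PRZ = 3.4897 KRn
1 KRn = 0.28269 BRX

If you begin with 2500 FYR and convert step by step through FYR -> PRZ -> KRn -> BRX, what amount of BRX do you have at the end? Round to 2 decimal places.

2500 FYR × 1.1105 = 2776.25 PRZ
2776.25 PRZ × 3.4897 = 9688.279625 KRn
9688.279625 KRn × 0.28269 = 2738.77976719125 BRX

2738.78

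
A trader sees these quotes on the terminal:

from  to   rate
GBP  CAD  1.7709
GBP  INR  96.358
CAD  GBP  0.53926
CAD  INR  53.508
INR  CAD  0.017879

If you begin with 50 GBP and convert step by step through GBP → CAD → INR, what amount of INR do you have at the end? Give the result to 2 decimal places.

50 GBP × 1.7709 = 88.545 CAD
88.545 CAD × 53.508 = 4737.86586 INR

4737.87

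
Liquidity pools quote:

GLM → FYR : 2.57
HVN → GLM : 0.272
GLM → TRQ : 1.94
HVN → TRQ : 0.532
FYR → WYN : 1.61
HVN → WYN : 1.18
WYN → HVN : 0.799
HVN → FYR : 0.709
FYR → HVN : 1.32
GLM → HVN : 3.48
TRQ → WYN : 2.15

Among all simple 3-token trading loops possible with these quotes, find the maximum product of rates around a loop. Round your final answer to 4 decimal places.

0.9227

FYR→HVN→GLM→FYR: 1.32 × 0.272 × 2.57 = 0.92273
HVN→TRQ→WYN→HVN: 0.532 × 2.15 × 0.799 = 0.91390
FYR→WYN→HVN→FYR: 1.61 × 0.799 × 0.709 = 0.91205
Maximum is FYR→HVN→GLM→FYR at 0.9227; no arbitrage — every cycle loses value.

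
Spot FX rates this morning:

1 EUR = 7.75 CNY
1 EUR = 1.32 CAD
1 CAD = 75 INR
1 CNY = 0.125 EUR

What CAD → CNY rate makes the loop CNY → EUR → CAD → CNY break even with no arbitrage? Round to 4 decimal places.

6.0606

Known legs of the cycle: 0.125 × 1.32 = 0.165
For no arbitrage the full-cycle product must be 1, so the missing rate is 1 / 0.165 ≈ 6.060606.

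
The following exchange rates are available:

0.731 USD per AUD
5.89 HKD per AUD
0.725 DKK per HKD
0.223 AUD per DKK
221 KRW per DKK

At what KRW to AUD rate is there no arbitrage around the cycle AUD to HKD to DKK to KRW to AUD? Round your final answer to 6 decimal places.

0.001060

Known legs of the cycle: 5.89 × 0.725 × 221 = 943.72525
For no arbitrage the full-cycle product must be 1, so the missing rate is 1 / 943.72525 ≈ 0.00105963.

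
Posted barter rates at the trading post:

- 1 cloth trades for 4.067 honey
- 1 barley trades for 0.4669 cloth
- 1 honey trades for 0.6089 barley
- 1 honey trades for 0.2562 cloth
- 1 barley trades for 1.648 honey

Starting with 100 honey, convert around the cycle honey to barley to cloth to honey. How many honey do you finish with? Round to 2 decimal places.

100 honey × 0.6089 = 60.89 barley
60.89 barley × 0.4669 = 28.429541 cloth
28.429541 cloth × 4.067 = 115.622943247 honey

115.62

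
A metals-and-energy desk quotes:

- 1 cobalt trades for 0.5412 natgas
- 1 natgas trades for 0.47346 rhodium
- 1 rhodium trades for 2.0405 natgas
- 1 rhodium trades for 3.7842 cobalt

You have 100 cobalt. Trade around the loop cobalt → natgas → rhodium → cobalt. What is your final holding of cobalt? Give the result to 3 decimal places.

100 cobalt × 0.5412 = 54.12 natgas
54.12 natgas × 0.47346 = 25.6236552 rhodium
25.6236552 rhodium × 3.7842 = 96.96503600784 cobalt

96.965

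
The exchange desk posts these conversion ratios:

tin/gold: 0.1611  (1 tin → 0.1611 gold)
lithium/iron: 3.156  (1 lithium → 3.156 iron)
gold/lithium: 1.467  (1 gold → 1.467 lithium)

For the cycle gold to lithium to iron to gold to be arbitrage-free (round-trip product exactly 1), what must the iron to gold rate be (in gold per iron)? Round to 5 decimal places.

Known legs of the cycle: 1.467 × 3.156 = 4.629852
For no arbitrage the full-cycle product must be 1, so the missing rate is 1 / 4.629852 ≈ 0.2159896.

0.21599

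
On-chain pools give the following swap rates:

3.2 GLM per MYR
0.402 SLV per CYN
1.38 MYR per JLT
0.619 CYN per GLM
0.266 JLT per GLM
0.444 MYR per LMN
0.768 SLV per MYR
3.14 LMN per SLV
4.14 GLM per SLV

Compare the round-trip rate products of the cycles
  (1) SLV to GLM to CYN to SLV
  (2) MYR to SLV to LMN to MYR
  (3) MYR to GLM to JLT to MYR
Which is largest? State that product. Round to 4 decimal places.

(1) 4.14 × 0.619 × 0.402 = 1.03019
(2) 0.768 × 3.14 × 0.444 = 1.07071
(3) 3.2 × 0.266 × 1.38 = 1.17466
Highest is cycle (3) at 1.1747 (>1, arbitrage).

1.1747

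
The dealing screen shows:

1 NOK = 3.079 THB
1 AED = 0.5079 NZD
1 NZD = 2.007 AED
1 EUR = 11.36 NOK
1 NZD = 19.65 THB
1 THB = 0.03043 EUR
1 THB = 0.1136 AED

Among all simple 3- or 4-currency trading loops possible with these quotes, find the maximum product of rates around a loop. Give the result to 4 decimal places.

1.1338

THB→AED→NZD→THB: 0.1136 × 0.5079 × 19.65 = 1.13375
NOK→THB→EUR→NOK: 3.079 × 0.03043 × 11.36 = 1.06436
Maximum is THB→AED→NZD→THB at 1.1338; arbitrage exists.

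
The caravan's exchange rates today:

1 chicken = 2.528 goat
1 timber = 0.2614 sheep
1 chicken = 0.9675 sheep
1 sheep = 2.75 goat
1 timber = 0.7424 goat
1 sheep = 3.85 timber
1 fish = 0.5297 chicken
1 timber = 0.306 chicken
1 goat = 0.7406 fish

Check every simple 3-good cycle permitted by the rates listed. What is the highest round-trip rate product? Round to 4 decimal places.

1.1398

timber→chicken→sheep→timber: 0.306 × 0.9675 × 3.85 = 1.13981
chicken→goat→fish→chicken: 2.528 × 0.7406 × 0.5297 = 0.99172
Maximum is timber→chicken→sheep→timber at 1.1398; arbitrage exists.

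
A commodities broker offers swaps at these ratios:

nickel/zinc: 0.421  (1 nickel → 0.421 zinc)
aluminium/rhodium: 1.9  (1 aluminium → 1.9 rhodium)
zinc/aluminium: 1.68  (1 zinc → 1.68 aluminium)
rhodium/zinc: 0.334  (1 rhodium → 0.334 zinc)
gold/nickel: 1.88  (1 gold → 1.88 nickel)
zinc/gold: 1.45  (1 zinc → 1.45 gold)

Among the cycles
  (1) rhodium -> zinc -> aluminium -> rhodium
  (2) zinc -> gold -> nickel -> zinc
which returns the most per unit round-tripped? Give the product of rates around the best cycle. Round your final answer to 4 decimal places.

1.1476

(1) 0.334 × 1.68 × 1.9 = 1.06613
(2) 1.45 × 1.88 × 0.421 = 1.14765
Highest is cycle (2) at 1.1476 (>1, arbitrage).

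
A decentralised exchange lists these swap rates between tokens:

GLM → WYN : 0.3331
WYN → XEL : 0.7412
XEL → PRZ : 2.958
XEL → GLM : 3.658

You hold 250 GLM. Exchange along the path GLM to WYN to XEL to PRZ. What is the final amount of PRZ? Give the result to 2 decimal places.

250 GLM × 0.3331 = 83.275 WYN
83.275 WYN × 0.7412 = 61.72343 XEL
61.72343 XEL × 2.958 = 182.57790594 PRZ

182.58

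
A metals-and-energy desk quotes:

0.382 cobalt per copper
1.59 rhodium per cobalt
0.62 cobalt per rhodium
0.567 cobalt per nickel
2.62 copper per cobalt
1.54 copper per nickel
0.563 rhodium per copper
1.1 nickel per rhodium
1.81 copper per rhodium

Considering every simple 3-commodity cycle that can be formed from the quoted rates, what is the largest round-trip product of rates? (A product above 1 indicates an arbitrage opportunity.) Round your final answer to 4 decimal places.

cobalt→rhodium→copper→cobalt: 1.59 × 1.81 × 0.382 = 1.09936
cobalt→rhodium→nickel→cobalt: 1.59 × 1.1 × 0.567 = 0.99168
nickel→copper→rhodium→nickel: 1.54 × 0.563 × 1.1 = 0.95372
cobalt→copper→rhodium→cobalt: 2.62 × 0.563 × 0.62 = 0.91454
Maximum is cobalt→rhodium→copper→cobalt at 1.0994; arbitrage exists.

1.0994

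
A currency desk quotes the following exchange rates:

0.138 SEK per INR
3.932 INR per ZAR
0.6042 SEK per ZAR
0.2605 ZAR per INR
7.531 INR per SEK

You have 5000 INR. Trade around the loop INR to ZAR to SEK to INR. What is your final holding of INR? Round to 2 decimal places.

5000 INR × 0.2605 = 1302.5 ZAR
1302.5 ZAR × 0.6042 = 786.9705 SEK
786.9705 SEK × 7.531 = 5926.6748355 INR

5926.67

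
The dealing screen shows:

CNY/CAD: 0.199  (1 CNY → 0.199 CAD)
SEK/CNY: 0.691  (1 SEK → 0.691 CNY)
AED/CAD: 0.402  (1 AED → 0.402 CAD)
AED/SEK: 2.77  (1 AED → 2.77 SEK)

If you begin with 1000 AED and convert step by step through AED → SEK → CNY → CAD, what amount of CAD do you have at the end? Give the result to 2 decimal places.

1000 AED × 2.77 = 2770 SEK
2770 SEK × 0.691 = 1914.07 CNY
1914.07 CNY × 0.199 = 380.89993 CAD

380.90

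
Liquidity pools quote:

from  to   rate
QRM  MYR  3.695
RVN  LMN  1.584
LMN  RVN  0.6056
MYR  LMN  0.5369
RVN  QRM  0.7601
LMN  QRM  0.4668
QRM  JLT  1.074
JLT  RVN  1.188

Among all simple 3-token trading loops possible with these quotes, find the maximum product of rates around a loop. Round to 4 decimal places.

0.9698

JLT→RVN→QRM→JLT: 1.188 × 0.7601 × 1.074 = 0.96982
MYR→LMN→QRM→MYR: 0.5369 × 0.4668 × 3.695 = 0.92606
Maximum is JLT→RVN→QRM→JLT at 0.9698; no arbitrage — every cycle loses value.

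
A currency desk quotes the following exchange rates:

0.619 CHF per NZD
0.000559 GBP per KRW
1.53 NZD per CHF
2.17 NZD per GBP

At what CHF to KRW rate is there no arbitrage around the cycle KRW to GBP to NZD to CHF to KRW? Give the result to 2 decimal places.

Known legs of the cycle: 0.000559 × 2.17 × 0.619 = 0.00075086557
For no arbitrage the full-cycle product must be 1, so the missing rate is 1 / 0.00075086557 ≈ 1331.7963.

1331.80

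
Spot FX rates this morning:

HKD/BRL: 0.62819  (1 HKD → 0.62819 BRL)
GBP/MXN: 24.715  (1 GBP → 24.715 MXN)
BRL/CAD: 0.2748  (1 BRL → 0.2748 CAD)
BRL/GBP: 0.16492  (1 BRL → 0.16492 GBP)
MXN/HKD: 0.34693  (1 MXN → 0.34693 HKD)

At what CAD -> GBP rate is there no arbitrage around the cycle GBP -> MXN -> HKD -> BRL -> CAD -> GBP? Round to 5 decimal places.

0.67560

Known legs of the cycle: 24.715 × 0.34693 × 0.62819 × 0.2748 = 1.4801652976361694
For no arbitrage the full-cycle product must be 1, so the missing rate is 1 / 1.4801652976361694 ≈ 0.6756002.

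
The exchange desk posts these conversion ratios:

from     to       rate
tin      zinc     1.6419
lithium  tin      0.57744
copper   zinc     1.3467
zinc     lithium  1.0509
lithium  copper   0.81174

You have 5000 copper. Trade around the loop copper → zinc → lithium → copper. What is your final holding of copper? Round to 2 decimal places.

5000 copper × 1.3467 = 6733.5 zinc
6733.5 zinc × 1.0509 = 7076.23515 lithium
7076.23515 lithium × 0.81174 = 5744.063120661 copper

5744.06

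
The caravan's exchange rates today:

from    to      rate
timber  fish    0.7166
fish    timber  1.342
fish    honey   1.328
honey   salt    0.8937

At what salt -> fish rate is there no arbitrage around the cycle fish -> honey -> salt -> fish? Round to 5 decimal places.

Known legs of the cycle: 1.328 × 0.8937 = 1.1868336
For no arbitrage the full-cycle product must be 1, so the missing rate is 1 / 1.1868336 ≈ 0.8425781.

0.84258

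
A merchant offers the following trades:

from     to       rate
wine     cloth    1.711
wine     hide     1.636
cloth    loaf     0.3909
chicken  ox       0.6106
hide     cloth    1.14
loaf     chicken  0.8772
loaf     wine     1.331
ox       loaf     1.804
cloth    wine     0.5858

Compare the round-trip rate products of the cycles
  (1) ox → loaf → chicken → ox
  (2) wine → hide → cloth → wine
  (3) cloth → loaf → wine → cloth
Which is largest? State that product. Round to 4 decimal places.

(1) 1.804 × 0.8772 × 0.6106 = 0.96626
(2) 1.636 × 1.14 × 0.5858 = 1.09254
(3) 0.3909 × 1.331 × 1.711 = 0.89021
Highest is cycle (2) at 1.0925 (>1, arbitrage).

1.0925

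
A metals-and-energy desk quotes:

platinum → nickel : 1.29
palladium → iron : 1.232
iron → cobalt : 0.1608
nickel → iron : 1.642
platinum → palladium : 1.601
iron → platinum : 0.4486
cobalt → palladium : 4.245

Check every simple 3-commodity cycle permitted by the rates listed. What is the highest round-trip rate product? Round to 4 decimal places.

iron→platinum→nickel→iron: 0.4486 × 1.29 × 1.642 = 0.95022
iron→platinum→palladium→iron: 0.4486 × 1.601 × 1.232 = 0.88483
iron→cobalt→palladium→iron: 0.1608 × 4.245 × 1.232 = 0.84096
Maximum is iron→platinum→nickel→iron at 0.9502; no arbitrage — every cycle loses value.

0.9502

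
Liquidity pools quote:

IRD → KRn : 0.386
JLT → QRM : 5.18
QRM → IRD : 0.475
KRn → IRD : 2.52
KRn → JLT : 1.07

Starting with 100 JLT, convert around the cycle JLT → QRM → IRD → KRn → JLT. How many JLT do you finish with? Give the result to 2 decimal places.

100 JLT × 5.18 = 518 QRM
518 QRM × 0.475 = 246.05 IRD
246.05 IRD × 0.386 = 94.9753 KRn
94.9753 KRn × 1.07 = 101.623571 JLT

101.62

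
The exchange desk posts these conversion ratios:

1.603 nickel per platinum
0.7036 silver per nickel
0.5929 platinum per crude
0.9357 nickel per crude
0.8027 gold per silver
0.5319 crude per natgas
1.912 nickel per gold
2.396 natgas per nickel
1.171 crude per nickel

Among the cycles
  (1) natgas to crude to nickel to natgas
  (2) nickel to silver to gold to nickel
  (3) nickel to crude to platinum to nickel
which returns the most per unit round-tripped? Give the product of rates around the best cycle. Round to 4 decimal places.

1.1925

(1) 0.5319 × 0.9357 × 2.396 = 1.19249
(2) 0.7036 × 0.8027 × 1.912 = 1.07986
(3) 1.171 × 0.5929 × 1.603 = 1.11294
Highest is cycle (1) at 1.1925 (>1, arbitrage).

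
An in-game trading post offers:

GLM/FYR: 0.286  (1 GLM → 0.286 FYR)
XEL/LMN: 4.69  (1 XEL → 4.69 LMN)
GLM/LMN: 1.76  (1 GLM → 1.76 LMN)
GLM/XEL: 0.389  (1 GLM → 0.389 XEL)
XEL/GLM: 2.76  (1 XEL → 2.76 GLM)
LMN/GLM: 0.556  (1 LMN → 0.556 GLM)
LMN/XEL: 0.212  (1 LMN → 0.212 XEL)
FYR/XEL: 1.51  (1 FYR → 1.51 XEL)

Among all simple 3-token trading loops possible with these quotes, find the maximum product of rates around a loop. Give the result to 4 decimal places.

1.1919

GLM→FYR→XEL→GLM: 0.286 × 1.51 × 2.76 = 1.19193
GLM→LMN→XEL→GLM: 1.76 × 0.212 × 2.76 = 1.02981
GLM→XEL→LMN→GLM: 0.389 × 4.69 × 0.556 = 1.01437
Maximum is GLM→FYR→XEL→GLM at 1.1919; arbitrage exists.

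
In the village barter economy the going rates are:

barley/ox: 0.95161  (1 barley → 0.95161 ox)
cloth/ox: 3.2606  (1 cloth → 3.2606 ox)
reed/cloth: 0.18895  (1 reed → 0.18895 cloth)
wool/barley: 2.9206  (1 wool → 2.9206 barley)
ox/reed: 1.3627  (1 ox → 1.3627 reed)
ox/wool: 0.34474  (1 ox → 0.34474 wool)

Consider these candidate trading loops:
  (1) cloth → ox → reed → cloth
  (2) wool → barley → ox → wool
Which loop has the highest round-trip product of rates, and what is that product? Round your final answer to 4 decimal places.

0.9581

(1) 3.2606 × 1.3627 × 0.18895 = 0.83955
(2) 2.9206 × 0.95161 × 0.34474 = 0.95813
Highest is cycle (2) at 0.9581 (≤1, no arbitrage).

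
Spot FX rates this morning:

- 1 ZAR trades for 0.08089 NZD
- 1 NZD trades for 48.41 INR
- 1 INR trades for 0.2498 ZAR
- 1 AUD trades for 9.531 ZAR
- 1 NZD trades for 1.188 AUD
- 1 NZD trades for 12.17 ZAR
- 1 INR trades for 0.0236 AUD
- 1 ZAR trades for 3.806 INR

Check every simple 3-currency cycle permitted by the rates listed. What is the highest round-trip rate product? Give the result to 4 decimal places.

0.9782

ZAR→NZD→INR→ZAR: 0.08089 × 48.41 × 0.2498 = 0.97819
ZAR→NZD→AUD→ZAR: 0.08089 × 1.188 × 9.531 = 0.91590
ZAR→INR→AUD→ZAR: 3.806 × 0.0236 × 9.531 = 0.85609
Maximum is ZAR→NZD→INR→ZAR at 0.9782; no arbitrage — every cycle loses value.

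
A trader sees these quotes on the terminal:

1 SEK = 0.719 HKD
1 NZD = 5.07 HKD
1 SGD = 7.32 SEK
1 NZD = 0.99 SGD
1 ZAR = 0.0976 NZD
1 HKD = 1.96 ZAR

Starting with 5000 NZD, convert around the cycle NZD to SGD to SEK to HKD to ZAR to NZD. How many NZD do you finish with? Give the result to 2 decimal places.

4983.69

5000 NZD × 0.99 = 4950 SGD
4950 SGD × 7.32 = 36234 SEK
36234 SEK × 0.719 = 26052.246 HKD
26052.246 HKD × 1.96 = 51062.40216 ZAR
51062.40216 ZAR × 0.0976 = 4983.690450816 NZD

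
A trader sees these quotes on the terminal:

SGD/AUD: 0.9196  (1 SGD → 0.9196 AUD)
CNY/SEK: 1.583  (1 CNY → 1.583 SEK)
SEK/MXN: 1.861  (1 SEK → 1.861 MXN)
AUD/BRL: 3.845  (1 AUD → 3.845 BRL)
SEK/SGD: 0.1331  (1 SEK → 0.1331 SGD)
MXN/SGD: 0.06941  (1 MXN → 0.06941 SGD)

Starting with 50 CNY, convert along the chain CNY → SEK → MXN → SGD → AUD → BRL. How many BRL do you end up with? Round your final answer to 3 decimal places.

36.151

50 CNY × 1.583 = 79.15 SEK
79.15 SEK × 1.861 = 147.29815 MXN
147.29815 MXN × 0.06941 = 10.2239645915 SGD
10.2239645915 SGD × 0.9196 = 9.4019578383434 AUD
9.4019578383434 AUD × 3.845 = 36.150527888430373 BRL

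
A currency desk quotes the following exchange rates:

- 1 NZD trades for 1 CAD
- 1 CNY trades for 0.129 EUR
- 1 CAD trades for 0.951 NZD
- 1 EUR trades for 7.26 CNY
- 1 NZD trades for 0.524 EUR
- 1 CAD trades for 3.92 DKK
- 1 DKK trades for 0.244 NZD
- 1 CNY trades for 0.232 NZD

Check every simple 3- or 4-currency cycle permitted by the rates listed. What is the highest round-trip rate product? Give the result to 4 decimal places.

CAD→DKK→NZD→CAD: 3.92 × 0.244 × 1 = 0.95648
NZD→EUR→CNY→NZD: 0.524 × 7.26 × 0.232 = 0.88258
Maximum is CAD→DKK→NZD→CAD at 0.9565; no arbitrage — every cycle loses value.

0.9565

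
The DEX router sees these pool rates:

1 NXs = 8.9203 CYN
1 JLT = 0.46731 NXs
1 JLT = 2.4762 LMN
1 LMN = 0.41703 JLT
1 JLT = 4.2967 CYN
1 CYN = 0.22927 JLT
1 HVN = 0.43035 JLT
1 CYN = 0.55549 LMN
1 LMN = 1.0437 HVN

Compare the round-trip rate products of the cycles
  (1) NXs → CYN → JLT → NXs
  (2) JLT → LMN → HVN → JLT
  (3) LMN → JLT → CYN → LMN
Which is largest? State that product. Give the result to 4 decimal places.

1.1122

(1) 8.9203 × 0.22927 × 0.46731 = 0.95572
(2) 2.4762 × 1.0437 × 0.43035 = 1.11220
(3) 0.41703 × 4.2967 × 0.55549 = 0.99536
Highest is cycle (2) at 1.1122 (>1, arbitrage).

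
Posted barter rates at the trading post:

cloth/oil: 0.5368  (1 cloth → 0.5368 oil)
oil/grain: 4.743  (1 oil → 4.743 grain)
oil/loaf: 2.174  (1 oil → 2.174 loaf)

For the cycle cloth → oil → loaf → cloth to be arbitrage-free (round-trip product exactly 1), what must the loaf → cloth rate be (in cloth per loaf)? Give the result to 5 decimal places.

0.85690

Known legs of the cycle: 0.5368 × 2.174 = 1.1670032
For no arbitrage the full-cycle product must be 1, so the missing rate is 1 / 1.1670032 ≈ 0.8568957.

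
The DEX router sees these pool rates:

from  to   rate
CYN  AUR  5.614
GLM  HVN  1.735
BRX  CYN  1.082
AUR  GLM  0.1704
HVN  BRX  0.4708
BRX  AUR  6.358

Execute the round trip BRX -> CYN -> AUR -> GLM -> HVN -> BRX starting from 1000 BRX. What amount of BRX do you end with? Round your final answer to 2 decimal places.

845.48

1000 BRX × 1.082 = 1082 CYN
1082 CYN × 5.614 = 6074.348 AUR
6074.348 AUR × 0.1704 = 1035.0688992 GLM
1035.0688992 GLM × 1.735 = 1795.844540112 HVN
1795.844540112 HVN × 0.4708 = 845.4836094847296 BRX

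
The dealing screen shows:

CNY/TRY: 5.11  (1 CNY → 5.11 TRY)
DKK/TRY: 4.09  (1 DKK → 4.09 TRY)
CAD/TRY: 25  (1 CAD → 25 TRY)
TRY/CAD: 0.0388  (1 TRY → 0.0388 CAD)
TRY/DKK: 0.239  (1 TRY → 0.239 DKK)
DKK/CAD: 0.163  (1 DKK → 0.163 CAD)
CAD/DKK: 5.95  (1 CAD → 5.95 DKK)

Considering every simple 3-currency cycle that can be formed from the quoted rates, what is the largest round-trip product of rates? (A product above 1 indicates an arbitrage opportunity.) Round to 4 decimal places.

0.9739

TRY→DKK→CAD→TRY: 0.239 × 0.163 × 25 = 0.97393
TRY→CAD→DKK→TRY: 0.0388 × 5.95 × 4.09 = 0.94422
Maximum is TRY→DKK→CAD→TRY at 0.9739; no arbitrage — every cycle loses value.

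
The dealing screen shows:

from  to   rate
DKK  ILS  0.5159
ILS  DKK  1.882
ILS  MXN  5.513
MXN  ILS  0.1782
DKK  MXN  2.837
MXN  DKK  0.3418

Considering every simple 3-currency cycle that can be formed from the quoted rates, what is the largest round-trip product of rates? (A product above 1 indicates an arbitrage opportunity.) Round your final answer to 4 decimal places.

0.9721

MXN→DKK→ILS→MXN: 0.3418 × 0.5159 × 5.513 = 0.97213
MXN→ILS→DKK→MXN: 0.1782 × 1.882 × 2.837 = 0.95145
Maximum is MXN→DKK→ILS→MXN at 0.9721; no arbitrage — every cycle loses value.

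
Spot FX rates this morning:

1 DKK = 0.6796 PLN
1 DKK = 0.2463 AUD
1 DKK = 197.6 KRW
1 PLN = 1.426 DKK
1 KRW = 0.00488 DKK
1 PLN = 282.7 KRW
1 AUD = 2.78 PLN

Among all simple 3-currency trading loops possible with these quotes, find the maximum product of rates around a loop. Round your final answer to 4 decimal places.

0.9764

AUD→PLN→DKK→AUD: 2.78 × 1.426 × 0.2463 = 0.97640
KRW→DKK→PLN→KRW: 0.00488 × 0.6796 × 282.7 = 0.93756
Maximum is AUD→PLN→DKK→AUD at 0.9764; no arbitrage — every cycle loses value.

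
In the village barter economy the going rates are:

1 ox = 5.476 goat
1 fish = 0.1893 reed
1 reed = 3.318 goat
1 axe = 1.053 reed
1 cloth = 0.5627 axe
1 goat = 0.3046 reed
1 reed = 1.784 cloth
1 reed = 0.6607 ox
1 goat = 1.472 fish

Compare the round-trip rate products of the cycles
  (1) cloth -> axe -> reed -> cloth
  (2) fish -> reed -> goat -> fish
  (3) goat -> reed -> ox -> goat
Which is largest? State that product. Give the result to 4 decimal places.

1.1020

(1) 0.5627 × 1.053 × 1.784 = 1.05706
(2) 0.1893 × 3.318 × 1.472 = 0.92456
(3) 0.3046 × 0.6607 × 5.476 = 1.10204
Highest is cycle (3) at 1.1020 (>1, arbitrage).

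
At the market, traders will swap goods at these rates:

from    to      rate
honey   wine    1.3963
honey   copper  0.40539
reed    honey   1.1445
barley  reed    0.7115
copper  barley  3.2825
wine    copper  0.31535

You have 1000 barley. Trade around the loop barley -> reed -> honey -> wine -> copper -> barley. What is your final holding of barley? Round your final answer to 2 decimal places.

1000 barley × 0.7115 = 711.5 reed
711.5 reed × 1.1445 = 814.31175 honey
814.31175 honey × 1.3963 = 1137.023496525 wine
1137.023496525 wine × 0.31535 = 358.56035962915875 copper
358.56035962915875 copper × 3.2825 = 1176.974380482713596875 barley

1176.97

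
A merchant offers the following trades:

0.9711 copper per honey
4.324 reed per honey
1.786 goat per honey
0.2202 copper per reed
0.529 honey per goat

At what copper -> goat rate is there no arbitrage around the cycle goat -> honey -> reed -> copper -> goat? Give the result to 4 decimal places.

1.9854

Known legs of the cycle: 0.529 × 4.324 × 0.2202 = 0.5036845992
For no arbitrage the full-cycle product must be 1, so the missing rate is 1 / 0.5036845992 ≈ 1.985369.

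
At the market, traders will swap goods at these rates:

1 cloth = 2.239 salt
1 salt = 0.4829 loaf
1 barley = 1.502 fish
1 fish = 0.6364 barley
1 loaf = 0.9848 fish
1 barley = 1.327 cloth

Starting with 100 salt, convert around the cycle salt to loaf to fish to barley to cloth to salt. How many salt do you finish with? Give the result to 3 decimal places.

100 salt × 0.4829 = 48.29 loaf
48.29 loaf × 0.9848 = 47.555992 fish
47.555992 fish × 0.6364 = 30.2646333088 barley
30.2646333088 barley × 1.327 = 40.1611684007776 cloth
40.1611684007776 cloth × 2.239 = 89.9208560493410464 salt

89.921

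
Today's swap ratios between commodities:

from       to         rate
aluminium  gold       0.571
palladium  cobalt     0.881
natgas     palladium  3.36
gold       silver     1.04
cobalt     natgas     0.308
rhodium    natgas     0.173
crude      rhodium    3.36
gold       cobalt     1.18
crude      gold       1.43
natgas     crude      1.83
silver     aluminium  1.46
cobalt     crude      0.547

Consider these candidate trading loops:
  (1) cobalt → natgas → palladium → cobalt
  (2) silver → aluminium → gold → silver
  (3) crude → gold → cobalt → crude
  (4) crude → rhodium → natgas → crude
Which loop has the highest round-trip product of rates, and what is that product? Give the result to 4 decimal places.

1.0637

(1) 0.308 × 3.36 × 0.881 = 0.91173
(2) 1.46 × 0.571 × 1.04 = 0.86701
(3) 1.43 × 1.18 × 0.547 = 0.92301
(4) 3.36 × 0.173 × 1.83 = 1.06374
Highest is cycle (4) at 1.0637 (>1, arbitrage).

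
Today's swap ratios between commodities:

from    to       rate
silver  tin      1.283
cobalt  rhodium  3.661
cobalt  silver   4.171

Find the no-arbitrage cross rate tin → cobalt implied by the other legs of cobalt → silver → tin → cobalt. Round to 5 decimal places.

Known legs of the cycle: 4.171 × 1.283 = 5.351393
For no arbitrage the full-cycle product must be 1, so the missing rate is 1 / 5.351393 ≈ 0.1868672.

0.18687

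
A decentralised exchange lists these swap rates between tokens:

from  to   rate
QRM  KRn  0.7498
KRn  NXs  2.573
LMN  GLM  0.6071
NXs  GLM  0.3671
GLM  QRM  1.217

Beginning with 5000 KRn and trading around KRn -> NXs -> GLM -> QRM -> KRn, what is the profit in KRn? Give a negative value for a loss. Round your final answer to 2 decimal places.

-690.47

5000 KRn × 2.573 = 12865 NXs
12865 NXs × 0.3671 = 4722.7415 GLM
4722.7415 GLM × 1.217 = 5747.5764055 QRM
5747.5764055 QRM × 0.7498 = 4309.5327888439 KRn
Net change: 4309.5327888439 − 5000 = -690.4672111561 KRn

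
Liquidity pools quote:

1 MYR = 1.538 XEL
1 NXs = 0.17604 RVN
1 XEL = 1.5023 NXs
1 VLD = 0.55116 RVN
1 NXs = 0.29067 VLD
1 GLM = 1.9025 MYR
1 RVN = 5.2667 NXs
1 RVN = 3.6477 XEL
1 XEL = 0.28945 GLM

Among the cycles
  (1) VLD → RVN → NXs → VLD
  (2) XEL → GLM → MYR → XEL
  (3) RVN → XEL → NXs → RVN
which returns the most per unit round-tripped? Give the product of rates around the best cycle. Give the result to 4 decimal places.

0.9647

(1) 0.55116 × 5.2667 × 0.29067 = 0.84376
(2) 0.28945 × 1.9025 × 1.538 = 0.84694
(3) 3.6477 × 1.5023 × 0.17604 = 0.96469
Highest is cycle (3) at 0.9647 (≤1, no arbitrage).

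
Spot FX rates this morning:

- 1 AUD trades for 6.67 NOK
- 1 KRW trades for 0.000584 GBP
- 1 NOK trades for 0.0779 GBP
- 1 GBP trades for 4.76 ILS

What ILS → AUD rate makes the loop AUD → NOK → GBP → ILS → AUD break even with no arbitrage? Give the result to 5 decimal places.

Known legs of the cycle: 6.67 × 0.0779 × 4.76 = 2.47326268
For no arbitrage the full-cycle product must be 1, so the missing rate is 1 / 2.47326268 ≈ 0.4043242.

0.40432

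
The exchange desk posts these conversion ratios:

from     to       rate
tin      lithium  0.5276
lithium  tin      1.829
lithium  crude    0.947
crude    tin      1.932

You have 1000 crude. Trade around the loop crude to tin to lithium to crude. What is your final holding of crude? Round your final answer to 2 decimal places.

1000 crude × 1.932 = 1932 tin
1932 tin × 0.5276 = 1019.3232 lithium
1019.3232 lithium × 0.947 = 965.2990704 crude

965.30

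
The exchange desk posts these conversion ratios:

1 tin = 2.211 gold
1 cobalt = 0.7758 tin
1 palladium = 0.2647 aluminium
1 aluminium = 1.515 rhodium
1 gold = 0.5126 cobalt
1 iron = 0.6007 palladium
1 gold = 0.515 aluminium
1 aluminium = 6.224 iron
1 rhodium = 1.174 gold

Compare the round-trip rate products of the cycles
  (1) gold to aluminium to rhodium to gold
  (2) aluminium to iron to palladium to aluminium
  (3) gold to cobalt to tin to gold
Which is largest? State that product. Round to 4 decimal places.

(1) 0.515 × 1.515 × 1.174 = 0.91598
(2) 6.224 × 0.6007 × 0.2647 = 0.98965
(3) 0.5126 × 0.7758 × 2.211 = 0.87926
Highest is cycle (2) at 0.9896 (≤1, no arbitrage).

0.9896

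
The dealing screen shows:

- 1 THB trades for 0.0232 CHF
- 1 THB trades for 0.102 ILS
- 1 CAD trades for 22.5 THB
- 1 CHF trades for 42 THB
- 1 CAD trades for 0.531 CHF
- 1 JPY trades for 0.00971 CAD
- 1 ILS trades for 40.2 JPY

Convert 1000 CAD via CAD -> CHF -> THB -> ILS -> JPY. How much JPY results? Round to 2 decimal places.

1000 CAD × 0.531 = 531 CHF
531 CHF × 42 = 22302 THB
22302 THB × 0.102 = 2274.804 ILS
2274.804 ILS × 40.2 = 91447.1208 JPY

91447.12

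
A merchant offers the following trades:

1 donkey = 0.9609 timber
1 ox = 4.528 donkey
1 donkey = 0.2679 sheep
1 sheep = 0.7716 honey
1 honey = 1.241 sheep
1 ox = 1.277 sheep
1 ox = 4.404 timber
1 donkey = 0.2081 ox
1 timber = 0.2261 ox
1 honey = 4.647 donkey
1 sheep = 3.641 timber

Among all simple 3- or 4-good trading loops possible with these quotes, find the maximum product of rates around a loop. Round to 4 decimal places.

1.0513

ox→sheep→timber→ox: 1.277 × 3.641 × 0.2261 = 1.05126
donkey→sheep→timber→ox→donkey: 0.2679 × 3.641 × 0.2261 × 4.528 = 0.99862
donkey→timber→ox→donkey: 0.9609 × 0.2261 × 4.528 = 0.98375
donkey→sheep→honey→donkey: 0.2679 × 0.7716 × 4.647 = 0.96059
donkey→ox→sheep→honey→donkey: 0.2081 × 1.277 × 0.7716 × 4.647 = 0.95286
Maximum is ox→sheep→timber→ox at 1.0513; arbitrage exists.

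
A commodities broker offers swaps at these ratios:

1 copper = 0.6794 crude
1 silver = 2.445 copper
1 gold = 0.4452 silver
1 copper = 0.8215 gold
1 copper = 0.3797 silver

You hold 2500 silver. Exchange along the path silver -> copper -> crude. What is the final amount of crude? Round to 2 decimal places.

2500 silver × 2.445 = 6112.5 copper
6112.5 copper × 0.6794 = 4152.8325 crude

4152.83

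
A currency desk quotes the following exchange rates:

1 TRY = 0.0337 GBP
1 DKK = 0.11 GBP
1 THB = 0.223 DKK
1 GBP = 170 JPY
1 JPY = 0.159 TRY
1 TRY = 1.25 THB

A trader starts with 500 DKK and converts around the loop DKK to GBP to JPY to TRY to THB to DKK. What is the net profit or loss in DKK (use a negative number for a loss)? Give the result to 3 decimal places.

-85.596

500 DKK × 0.11 = 55 GBP
55 GBP × 170 = 9350 JPY
9350 JPY × 0.159 = 1486.65 TRY
1486.65 TRY × 1.25 = 1858.3125 THB
1858.3125 THB × 0.223 = 414.4036875 DKK
Net change: 414.4036875 − 500 = -85.5963125 DKK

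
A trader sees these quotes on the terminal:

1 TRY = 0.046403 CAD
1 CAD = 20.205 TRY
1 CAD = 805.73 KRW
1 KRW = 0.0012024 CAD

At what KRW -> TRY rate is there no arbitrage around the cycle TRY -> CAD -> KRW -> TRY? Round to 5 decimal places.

0.02675

Known legs of the cycle: 0.046403 × 805.73 = 37.38828919
For no arbitrage the full-cycle product must be 1, so the missing rate is 1 / 37.38828919 ≈ 0.0267463.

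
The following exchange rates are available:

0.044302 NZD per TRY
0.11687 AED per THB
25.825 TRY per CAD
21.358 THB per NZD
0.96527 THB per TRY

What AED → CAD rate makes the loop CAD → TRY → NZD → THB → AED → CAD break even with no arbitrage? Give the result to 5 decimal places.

Known legs of the cycle: 25.825 × 0.044302 × 21.358 × 0.11687 = 2.855796711492959
For no arbitrage the full-cycle product must be 1, so the missing rate is 1 / 2.855796711492959 ≈ 0.3501650.

0.35016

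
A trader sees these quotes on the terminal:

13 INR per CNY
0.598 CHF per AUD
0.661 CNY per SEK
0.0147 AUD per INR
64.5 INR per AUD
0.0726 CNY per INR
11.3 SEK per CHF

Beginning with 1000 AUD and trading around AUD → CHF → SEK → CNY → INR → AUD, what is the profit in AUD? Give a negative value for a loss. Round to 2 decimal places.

-146.42

1000 AUD × 0.598 = 598 CHF
598 CHF × 11.3 = 6757.4 SEK
6757.4 SEK × 0.661 = 4466.6414 CNY
4466.6414 CNY × 13 = 58066.3382 INR
58066.3382 INR × 0.0147 = 853.57517154 AUD
Net change: 853.57517154 − 1000 = -146.42482846 AUD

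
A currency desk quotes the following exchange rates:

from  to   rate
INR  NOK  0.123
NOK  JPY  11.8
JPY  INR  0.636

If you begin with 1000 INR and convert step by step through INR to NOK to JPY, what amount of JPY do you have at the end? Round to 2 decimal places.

1451.40

1000 INR × 0.123 = 123 NOK
123 NOK × 11.8 = 1451.4 JPY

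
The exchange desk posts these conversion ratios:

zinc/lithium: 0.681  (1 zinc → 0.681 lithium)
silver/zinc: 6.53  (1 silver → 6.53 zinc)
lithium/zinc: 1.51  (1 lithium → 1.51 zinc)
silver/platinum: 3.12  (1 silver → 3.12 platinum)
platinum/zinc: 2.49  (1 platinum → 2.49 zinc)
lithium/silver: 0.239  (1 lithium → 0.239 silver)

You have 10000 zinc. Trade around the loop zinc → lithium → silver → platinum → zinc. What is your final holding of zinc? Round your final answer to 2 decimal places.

10000 zinc × 0.681 = 6810 lithium
6810 lithium × 0.239 = 1627.59 silver
1627.59 silver × 3.12 = 5078.0808 platinum
5078.0808 platinum × 2.49 = 12644.421192 zinc

12644.42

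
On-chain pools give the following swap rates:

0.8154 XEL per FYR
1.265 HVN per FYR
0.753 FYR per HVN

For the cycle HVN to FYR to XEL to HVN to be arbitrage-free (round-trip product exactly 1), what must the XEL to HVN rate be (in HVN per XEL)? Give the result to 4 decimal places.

Known legs of the cycle: 0.753 × 0.8154 = 0.6139962
For no arbitrage the full-cycle product must be 1, so the missing rate is 1 / 0.6139962 ≈ 1.628675.

1.6287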